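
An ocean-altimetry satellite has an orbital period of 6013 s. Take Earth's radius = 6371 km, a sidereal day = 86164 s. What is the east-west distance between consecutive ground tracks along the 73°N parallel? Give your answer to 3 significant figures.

Node shift per orbit = (6013.0/86164) × 360° = 25.12°.
Equatorial spacing = 25.12 × 111.2 km/° = 2794 km.
At 73° latitude, spacing = 2794 × cos(73°) = 817 km.

817 km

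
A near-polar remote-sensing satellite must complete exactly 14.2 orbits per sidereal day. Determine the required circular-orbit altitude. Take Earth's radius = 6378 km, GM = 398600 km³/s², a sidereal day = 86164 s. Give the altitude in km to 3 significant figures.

812 km

Required period T = 86164 / 14.2 = 6067.9 s.
From T = 2π√(a³/μ): a = (μ T²/4π²)^(1/3) = (398600 × 6067.9² / 4π²)^(1/3) = 7190 km.
Altitude h = a − R = 7190 − 6378 = 812 km.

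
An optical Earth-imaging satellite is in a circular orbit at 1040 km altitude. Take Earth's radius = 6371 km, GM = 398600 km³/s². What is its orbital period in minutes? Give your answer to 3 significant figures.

106 min

Semi-major axis a = 6371 + 1040 = 7411 km. Period T = 2π√(a³/μ) = 2π√(7411³/398600) = 6349.3 s = 105.82 min.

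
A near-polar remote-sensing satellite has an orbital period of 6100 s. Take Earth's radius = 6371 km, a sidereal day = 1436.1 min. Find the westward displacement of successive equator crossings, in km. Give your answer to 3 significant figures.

2830 km

During one orbit Earth rotates (6100.0 / 86166) × 360° = 25.49°.
At the equator that is 25.49° × (2π·6371/360) km/° = 25.49 × 111.2 = 2834 km.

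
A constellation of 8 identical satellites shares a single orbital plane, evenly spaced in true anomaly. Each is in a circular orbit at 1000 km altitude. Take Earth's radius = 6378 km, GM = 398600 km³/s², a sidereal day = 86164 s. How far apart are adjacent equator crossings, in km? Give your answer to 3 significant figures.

367 km

Semi-major axis a = 6378 + 1000 = 7378 km. Period T = 2π√(a³/μ) = 2π√(7378³/398600) = 6306.9 s = 105.12 min.
Single-satellite node shift = (6306.9/86164) × 360° = 26.35°.
With 8 satellites evenly phased, successive equator crossings are 26.35/8 = 3.294° apart.
That is 3.294 × 111.3 = 367 km at the equator.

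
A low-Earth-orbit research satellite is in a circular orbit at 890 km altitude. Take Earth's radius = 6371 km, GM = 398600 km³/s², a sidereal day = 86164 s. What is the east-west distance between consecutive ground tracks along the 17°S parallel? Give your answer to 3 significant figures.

Semi-major axis a = 6371 + 890 = 7261 km. Period T = 2π√(a³/μ) = 2π√(7261³/398600) = 6157.5 s = 102.63 min.
Node shift per orbit = (6157.5/86164) × 360° = 25.73°.
Equatorial spacing = 25.73 × 111.2 km/° = 2861 km.
At 17° latitude, spacing = 2861 × cos(17°) = 2736 km.

2740 km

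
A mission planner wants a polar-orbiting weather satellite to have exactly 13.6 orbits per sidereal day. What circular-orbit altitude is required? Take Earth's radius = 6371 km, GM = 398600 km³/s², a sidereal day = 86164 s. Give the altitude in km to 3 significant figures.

1030 km

Required period T = 86164 / 13.6 = 6335.6 s.
From T = 2π√(a³/μ): a = (μ T²/4π²)^(1/3) = (398600 × 6335.6² / 4π²)^(1/3) = 7400 km.
Altitude h = a − R = 7400 − 6371 = 1029 km.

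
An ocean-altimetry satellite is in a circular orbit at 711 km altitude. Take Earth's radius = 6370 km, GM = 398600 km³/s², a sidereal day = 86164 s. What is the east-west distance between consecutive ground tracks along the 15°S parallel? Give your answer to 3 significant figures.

2660 km

Semi-major axis a = 6370 + 711 = 7081 km. Period T = 2π√(a³/μ) = 2π√(7081³/398600) = 5930.0 s = 98.83 min.
Node shift per orbit = (5930.0/86164) × 360° = 24.78°.
Equatorial spacing = 24.78 × 111.2 km/° = 2755 km.
At 15° latitude, spacing = 2755 × cos(15°) = 2661 km.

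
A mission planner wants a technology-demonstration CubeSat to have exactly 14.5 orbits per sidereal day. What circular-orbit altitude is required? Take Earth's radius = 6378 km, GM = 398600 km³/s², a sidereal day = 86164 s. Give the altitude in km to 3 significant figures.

Required period T = 86164 / 14.5 = 5942.3 s.
From T = 2π√(a³/μ): a = (μ T²/4π²)^(1/3) = (398600 × 5942.3² / 4π²)^(1/3) = 7091 km.
Altitude h = a − R = 7091 − 6378 = 713 km.

713 km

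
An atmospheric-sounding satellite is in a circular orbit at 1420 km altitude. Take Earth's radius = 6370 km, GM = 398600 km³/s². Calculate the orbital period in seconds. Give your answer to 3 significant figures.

Semi-major axis a = 6370 + 1420 = 7790 km. Period T = 2π√(a³/μ) = 2π√(7790³/398600) = 6842.5 s = 114.04 min.

6840 seconds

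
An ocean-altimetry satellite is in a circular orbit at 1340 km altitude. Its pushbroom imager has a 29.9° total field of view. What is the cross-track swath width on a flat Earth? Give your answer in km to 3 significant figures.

Half-angle = 29.9°/2 = 14.95°.
Swath width ≈ 2h·tan(θ/2) = 2 × 1340 × tan(14.95°) = 715.6 km.

716 km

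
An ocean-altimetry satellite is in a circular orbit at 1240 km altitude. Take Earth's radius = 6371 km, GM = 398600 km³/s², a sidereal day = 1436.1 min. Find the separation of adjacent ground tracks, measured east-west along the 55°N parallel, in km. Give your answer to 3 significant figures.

1760 km

Semi-major axis a = 6371 + 1240 = 7611 km. Period T = 2π√(a³/μ) = 2π√(7611³/398600) = 6608.1 s = 110.13 min.
Node shift per orbit = (6608.1/86166) × 360° = 27.61°.
Equatorial spacing = 27.61 × 111.2 km/° = 3070 km.
At 55° latitude, spacing = 3070 × cos(55°) = 1761 km.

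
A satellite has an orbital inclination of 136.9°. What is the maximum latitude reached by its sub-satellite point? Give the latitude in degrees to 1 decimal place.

Retrograde orbit: the ground track reaches ±(180° − i) = ±(180 − 136.9) = ±43.1°.

43.1°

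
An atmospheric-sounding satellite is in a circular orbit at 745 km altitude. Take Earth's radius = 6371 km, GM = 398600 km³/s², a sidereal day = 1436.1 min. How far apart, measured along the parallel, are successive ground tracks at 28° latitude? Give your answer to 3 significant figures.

Semi-major axis a = 6371 + 745 = 7116 km. Period T = 2π√(a³/μ) = 2π√(7116³/398600) = 5974.0 s = 99.57 min.
Node shift per orbit = (5974.0/86166) × 360° = 24.96°.
Equatorial spacing = 24.96 × 111.2 km/° = 2775 km.
At 28° latitude, spacing = 2775 × cos(28°) = 2450 km.

2450 km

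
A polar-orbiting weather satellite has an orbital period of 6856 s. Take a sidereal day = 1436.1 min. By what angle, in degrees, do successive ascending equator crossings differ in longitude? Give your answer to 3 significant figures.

During one orbit Earth rotates (6856.0 / 86166) × 360° = 28.64°.

28.6°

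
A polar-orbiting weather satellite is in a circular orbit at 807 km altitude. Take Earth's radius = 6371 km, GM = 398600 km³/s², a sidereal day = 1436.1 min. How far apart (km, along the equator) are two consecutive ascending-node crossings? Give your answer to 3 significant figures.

2810 km

Semi-major axis a = 6371 + 807 = 7178 km. Period T = 2π√(a³/μ) = 2π√(7178³/398600) = 6052.2 s = 100.87 min.
During one orbit Earth rotates (6052.2 / 86166) × 360° = 25.29°.
At the equator that is 25.29° × (2π·6371/360) km/° = 25.29 × 111.2 = 2812 km.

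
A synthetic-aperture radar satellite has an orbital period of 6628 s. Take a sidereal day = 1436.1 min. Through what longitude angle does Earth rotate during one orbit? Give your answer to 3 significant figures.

During one orbit Earth rotates (6628.0 / 86166) × 360° = 27.69°.

27.7°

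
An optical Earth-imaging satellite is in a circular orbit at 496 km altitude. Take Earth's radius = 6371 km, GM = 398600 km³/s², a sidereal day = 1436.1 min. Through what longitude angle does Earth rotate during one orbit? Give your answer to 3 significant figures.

23.7°

Semi-major axis a = 6371 + 496 = 6867 km. Period T = 2π√(a³/μ) = 2π√(6867³/398600) = 5663.2 s = 94.39 min.
During one orbit Earth rotates (5663.2 / 86166) × 360° = 23.66°.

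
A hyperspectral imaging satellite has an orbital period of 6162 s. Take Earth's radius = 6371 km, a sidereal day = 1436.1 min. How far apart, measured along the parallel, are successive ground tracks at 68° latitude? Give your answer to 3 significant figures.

Node shift per orbit = (6162.0/86166) × 360° = 25.74°.
Equatorial spacing = 25.74 × 111.2 km/° = 2863 km.
At 68° latitude, spacing = 2863 × cos(68°) = 1072 km.

1070 km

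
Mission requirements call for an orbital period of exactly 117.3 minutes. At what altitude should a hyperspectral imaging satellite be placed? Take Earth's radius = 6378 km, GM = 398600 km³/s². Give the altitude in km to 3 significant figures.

T = 117.3 min = 7038.0 s.
From T = 2π√(a³/μ): a = (μ T²/4π²)^(1/3) = (398600 × 7038.0² / 4π²)^(1/3) = 7938 km.
Altitude h = a − R = 7938 − 6378 = 1560 km.

1560 km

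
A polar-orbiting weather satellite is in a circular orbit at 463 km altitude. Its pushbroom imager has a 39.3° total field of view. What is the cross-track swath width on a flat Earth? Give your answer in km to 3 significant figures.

331 km

Half-angle = 39.3°/2 = 19.65°.
Swath width ≈ 2h·tan(θ/2) = 2 × 463 × tan(19.65°) = 330.6 km.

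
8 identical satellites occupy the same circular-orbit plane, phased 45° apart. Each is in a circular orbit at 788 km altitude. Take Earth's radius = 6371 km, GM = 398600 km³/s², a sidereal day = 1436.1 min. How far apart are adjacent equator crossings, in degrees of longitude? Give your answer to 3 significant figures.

3.15°

Semi-major axis a = 6371 + 788 = 7159 km. Period T = 2π√(a³/μ) = 2π√(7159³/398600) = 6028.2 s = 100.47 min.
Single-satellite node shift = (6028.2/86166) × 360° = 25.19°.
With 8 satellites evenly phased, successive equator crossings are 25.19/8 = 3.148° apart.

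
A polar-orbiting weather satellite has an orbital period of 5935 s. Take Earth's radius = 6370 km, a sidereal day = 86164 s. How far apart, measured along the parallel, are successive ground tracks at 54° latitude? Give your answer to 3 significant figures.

1620 km

Node shift per orbit = (5935.0/86164) × 360° = 24.80°.
Equatorial spacing = 24.80 × 111.2 km/° = 2757 km.
At 54° latitude, spacing = 2757 × cos(54°) = 1620 km.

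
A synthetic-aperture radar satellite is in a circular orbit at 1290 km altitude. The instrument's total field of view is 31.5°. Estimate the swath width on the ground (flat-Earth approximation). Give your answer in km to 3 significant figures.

Half-angle = 31.5°/2 = 15.75°.
Swath width ≈ 2h·tan(θ/2) = 2 × 1290 × tan(15.75°) = 727.6 km.

728 km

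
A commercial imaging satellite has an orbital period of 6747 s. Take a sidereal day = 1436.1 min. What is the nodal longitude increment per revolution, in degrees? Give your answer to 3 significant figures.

During one orbit Earth rotates (6747.0 / 86166) × 360° = 28.19°.

28.2°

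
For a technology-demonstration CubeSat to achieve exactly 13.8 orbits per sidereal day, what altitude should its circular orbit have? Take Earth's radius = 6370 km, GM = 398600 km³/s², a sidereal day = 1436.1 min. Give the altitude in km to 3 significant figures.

Required period T = 86166 / 13.8 = 6243.9 s.
From T = 2π√(a³/μ): a = (μ T²/4π²)^(1/3) = (398600 × 6243.9² / 4π²)^(1/3) = 7329 km.
Altitude h = a − R = 7329 − 6370 = 959 km.

959 km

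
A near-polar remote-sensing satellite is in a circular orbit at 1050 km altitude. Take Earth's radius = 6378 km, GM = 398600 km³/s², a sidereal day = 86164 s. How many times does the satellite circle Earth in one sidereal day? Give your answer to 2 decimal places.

Semi-major axis a = 6378 + 1050 = 7428 km. Period T = 2π√(a³/μ) = 2π√(7428³/398600) = 6371.2 s = 106.19 min.
Orbits per sidereal day = 86164 / 6371.2 = 13.524.

13.52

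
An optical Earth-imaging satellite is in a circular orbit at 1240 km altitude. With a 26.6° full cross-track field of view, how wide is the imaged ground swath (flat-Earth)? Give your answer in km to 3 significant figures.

586 km

Half-angle = 26.6°/2 = 13.3°.
Swath width ≈ 2h·tan(θ/2) = 2 × 1240 × tan(13.3°) = 586.2 km.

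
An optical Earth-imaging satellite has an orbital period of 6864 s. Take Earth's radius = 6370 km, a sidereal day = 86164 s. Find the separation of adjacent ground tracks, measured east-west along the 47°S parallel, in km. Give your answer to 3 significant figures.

2170 km

Node shift per orbit = (6864.0/86164) × 360° = 28.68°.
Equatorial spacing = 28.68 × 111.2 km/° = 3188 km.
At 47° latitude, spacing = 3188 × cos(47°) = 2174 km.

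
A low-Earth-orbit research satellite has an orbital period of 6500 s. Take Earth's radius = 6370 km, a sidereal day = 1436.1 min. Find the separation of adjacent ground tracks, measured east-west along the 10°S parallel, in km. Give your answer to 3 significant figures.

2970 km

Node shift per orbit = (6500.0/86166) × 360° = 27.16°.
Equatorial spacing = 27.16 × 111.2 km/° = 3019 km.
At 10° latitude, spacing = 3019 × cos(10°) = 2973 km.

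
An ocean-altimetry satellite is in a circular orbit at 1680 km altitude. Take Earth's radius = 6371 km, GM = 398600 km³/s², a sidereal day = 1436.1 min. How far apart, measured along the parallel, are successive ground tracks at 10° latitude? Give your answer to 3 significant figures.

Semi-major axis a = 6371 + 1680 = 8051 km. Period T = 2π√(a³/μ) = 2π√(8051³/398600) = 7189.3 s = 119.82 min.
Node shift per orbit = (7189.3/86166) × 360° = 30.04°.
Equatorial spacing = 30.04 × 111.2 km/° = 3340 km.
At 10° latitude, spacing = 3340 × cos(10°) = 3289 km.

3290 km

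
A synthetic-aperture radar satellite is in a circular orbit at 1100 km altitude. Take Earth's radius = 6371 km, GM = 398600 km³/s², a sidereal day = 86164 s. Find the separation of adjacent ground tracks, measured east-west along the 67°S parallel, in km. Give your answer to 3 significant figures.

Semi-major axis a = 6371 + 1100 = 7471 km. Period T = 2π√(a³/μ) = 2π√(7471³/398600) = 6426.6 s = 107.11 min.
Node shift per orbit = (6426.6/86164) × 360° = 26.85°.
Equatorial spacing = 26.85 × 111.2 km/° = 2986 km.
At 67° latitude, spacing = 2986 × cos(67°) = 1167 km.

1170 km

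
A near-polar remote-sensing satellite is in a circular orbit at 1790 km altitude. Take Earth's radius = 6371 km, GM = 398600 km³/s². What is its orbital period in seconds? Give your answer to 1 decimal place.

Semi-major axis a = 6371 + 1790 = 8161 km. Period T = 2π√(a³/μ) = 2π√(8161³/398600) = 7337.1 s = 122.29 min.

7337.1 seconds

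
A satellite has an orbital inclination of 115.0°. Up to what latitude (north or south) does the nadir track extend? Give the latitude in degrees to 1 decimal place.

65.0°

Retrograde orbit: the ground track reaches ±(180° − i) = ±(180 − 115.0) = ±65.0°.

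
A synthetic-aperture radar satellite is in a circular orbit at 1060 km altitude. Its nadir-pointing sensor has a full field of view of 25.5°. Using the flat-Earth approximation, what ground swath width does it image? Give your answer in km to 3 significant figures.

Half-angle = 25.5°/2 = 12.75°.
Swath width ≈ 2h·tan(θ/2) = 2 × 1060 × tan(12.75°) = 479.7 km.

480 km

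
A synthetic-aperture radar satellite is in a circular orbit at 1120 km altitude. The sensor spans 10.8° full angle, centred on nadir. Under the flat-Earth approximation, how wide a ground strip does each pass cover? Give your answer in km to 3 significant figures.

Half-angle = 10.8°/2 = 5.4°.
Swath width ≈ 2h·tan(θ/2) = 2 × 1120 × tan(5.4°) = 211.7 km.

212 km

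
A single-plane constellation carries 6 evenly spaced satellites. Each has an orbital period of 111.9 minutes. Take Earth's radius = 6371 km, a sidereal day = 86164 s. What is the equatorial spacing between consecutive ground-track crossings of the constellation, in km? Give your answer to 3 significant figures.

520 km

T = 111.9 min = 6714.0 s.
Single-satellite node shift = (6714.0/86164) × 360° = 28.05°.
With 6 satellites evenly phased, successive equator crossings are 28.05/6 = 4.675° apart.
That is 4.675 × 111.2 = 520 km at the equator.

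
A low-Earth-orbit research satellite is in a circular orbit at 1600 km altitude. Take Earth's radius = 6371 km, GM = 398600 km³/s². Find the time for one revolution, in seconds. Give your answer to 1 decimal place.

7082.4 seconds

Semi-major axis a = 6371 + 1600 = 7971 km. Period T = 2π√(a³/μ) = 2π√(7971³/398600) = 7082.4 s = 118.04 min.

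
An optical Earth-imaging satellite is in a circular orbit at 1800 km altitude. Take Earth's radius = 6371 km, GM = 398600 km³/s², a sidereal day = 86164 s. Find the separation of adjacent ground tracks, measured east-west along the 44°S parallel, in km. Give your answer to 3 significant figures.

Semi-major axis a = 6371 + 1800 = 8171 km. Period T = 2π√(a³/μ) = 2π√(8171³/398600) = 7350.6 s = 122.51 min.
Node shift per orbit = (7350.6/86164) × 360° = 30.71°.
Equatorial spacing = 30.71 × 111.2 km/° = 3415 km.
At 44° latitude, spacing = 3415 × cos(44°) = 2457 km.

2460 km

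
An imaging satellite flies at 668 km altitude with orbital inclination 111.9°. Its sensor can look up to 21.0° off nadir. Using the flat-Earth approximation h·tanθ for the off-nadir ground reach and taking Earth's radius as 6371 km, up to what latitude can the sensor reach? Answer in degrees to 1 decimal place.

70.4°

Retrograde orbit: the ground track reaches ±(180° − i) = ±(180 − 111.9) = ±68.1°.
Sensor half-swath on the ground ≈ 668·tan(21.0°) = 256 km = 2.31° of latitude.
Maximum observable latitude ≈ 68.1 + 2.31 = 70.4°.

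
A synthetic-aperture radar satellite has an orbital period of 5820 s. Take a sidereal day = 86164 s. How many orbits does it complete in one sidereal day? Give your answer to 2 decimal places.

14.80

Orbits per sidereal day = 86164 / 5820.0 = 14.805.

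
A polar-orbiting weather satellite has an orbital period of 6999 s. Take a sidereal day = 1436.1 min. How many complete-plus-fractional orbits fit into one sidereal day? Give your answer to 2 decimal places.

12.31

Orbits per sidereal day = 86166 / 6999.0 = 12.311.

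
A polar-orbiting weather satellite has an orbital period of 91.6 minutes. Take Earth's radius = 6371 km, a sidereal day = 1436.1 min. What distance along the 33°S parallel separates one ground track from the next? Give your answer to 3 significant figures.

T = 91.6 min = 5496.0 s.
Node shift per orbit = (5496.0/86166) × 360° = 22.96°.
Equatorial spacing = 22.96 × 111.2 km/° = 2553 km.
At 33° latitude, spacing = 2553 × cos(33°) = 2141 km.

2140 km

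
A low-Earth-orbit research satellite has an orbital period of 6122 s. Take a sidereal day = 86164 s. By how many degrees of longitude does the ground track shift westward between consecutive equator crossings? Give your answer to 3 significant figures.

During one orbit Earth rotates (6122.0 / 86164) × 360° = 25.58°.

25.6°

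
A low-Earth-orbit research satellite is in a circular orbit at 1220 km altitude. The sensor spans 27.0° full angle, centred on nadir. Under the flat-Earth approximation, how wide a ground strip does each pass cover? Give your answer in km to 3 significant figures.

Half-angle = 27.0°/2 = 13.5°.
Swath width ≈ 2h·tan(θ/2) = 2 × 1220 × tan(13.5°) = 585.8 km.

586 km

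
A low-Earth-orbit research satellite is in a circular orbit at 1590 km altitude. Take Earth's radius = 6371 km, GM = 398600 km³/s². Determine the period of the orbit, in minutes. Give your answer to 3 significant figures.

118 min

Semi-major axis a = 6371 + 1590 = 7961 km. Period T = 2π√(a³/μ) = 2π√(7961³/398600) = 7069.1 s = 117.82 min.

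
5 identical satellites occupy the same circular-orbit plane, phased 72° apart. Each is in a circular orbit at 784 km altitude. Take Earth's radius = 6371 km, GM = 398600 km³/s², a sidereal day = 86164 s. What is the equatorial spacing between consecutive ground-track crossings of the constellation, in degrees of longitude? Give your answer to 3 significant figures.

Semi-major axis a = 6371 + 784 = 7155 km. Period T = 2π√(a³/μ) = 2π√(7155³/398600) = 6023.2 s = 100.39 min.
Single-satellite node shift = (6023.2/86164) × 360° = 25.17°.
With 5 satellites evenly phased, successive equator crossings are 25.17/5 = 5.033° apart.

5.03°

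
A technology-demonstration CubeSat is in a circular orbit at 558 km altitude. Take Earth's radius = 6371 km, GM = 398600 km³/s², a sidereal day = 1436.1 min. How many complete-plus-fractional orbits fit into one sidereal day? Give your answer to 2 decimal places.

Semi-major axis a = 6371 + 558 = 6929 km. Period T = 2π√(a³/μ) = 2π√(6929³/398600) = 5740.1 s = 95.67 min.
Orbits per sidereal day = 86166 / 5740.1 = 15.011.

15.01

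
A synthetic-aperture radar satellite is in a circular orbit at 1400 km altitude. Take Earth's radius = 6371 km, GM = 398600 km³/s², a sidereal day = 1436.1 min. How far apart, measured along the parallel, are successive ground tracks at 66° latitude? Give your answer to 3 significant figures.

1290 km

Semi-major axis a = 6371 + 1400 = 7771 km. Period T = 2π√(a³/μ) = 2π√(7771³/398600) = 6817.5 s = 113.63 min.
Node shift per orbit = (6817.5/86166) × 360° = 28.48°.
Equatorial spacing = 28.48 × 111.2 km/° = 3167 km.
At 66° latitude, spacing = 3167 × cos(66°) = 1288 km.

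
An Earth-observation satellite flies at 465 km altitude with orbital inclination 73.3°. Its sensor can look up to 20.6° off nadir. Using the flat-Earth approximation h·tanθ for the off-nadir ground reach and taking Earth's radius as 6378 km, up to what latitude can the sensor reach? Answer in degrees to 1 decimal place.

74.9°

For a prograde orbit the ground track reaches latitude ±i = ±73.3°.
Sensor half-swath on the ground ≈ 465·tan(20.6°) = 175 km = 1.57° of latitude.
Maximum observable latitude ≈ 73.3 + 1.57 = 74.9°.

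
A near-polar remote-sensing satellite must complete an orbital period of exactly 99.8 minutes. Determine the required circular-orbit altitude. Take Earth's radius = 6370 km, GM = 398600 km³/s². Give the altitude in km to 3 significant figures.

T = 99.8 min = 5988.0 s.
From T = 2π√(a³/μ): a = (μ T²/4π²)^(1/3) = (398600 × 5988.0² / 4π²)^(1/3) = 7127 km.
Altitude h = a − R = 7127 − 6370 = 757 km.

757 km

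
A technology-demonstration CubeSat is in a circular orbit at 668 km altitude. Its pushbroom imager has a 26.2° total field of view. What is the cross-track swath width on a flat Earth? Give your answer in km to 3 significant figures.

311 km

Half-angle = 26.2°/2 = 13.1°.
Swath width ≈ 2h·tan(θ/2) = 2 × 668 × tan(13.1°) = 310.9 km.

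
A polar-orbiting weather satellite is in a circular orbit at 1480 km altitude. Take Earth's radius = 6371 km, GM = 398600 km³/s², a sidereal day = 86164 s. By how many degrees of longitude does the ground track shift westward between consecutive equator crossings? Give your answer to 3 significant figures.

Semi-major axis a = 6371 + 1480 = 7851 km. Period T = 2π√(a³/μ) = 2π√(7851³/398600) = 6923.1 s = 115.38 min.
During one orbit Earth rotates (6923.1 / 86164) × 360° = 28.93°.

28.9°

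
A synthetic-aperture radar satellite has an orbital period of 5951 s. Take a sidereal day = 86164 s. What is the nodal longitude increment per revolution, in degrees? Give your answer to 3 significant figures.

During one orbit Earth rotates (5951.0 / 86164) × 360° = 24.86°.

24.9°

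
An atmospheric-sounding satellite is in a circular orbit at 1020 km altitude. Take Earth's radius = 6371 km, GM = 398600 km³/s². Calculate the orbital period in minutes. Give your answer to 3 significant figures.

Semi-major axis a = 6371 + 1020 = 7391 km. Period T = 2π√(a³/μ) = 2π√(7391³/398600) = 6323.6 s = 105.39 min.

105 min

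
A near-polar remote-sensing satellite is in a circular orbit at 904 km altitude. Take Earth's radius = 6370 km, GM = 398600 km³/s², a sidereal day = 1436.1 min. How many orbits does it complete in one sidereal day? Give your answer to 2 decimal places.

Semi-major axis a = 6370 + 904 = 7274 km. Period T = 2π√(a³/μ) = 2π√(7274³/398600) = 6174.1 s = 102.90 min.
Orbits per sidereal day = 86166 / 6174.1 = 13.956.

13.96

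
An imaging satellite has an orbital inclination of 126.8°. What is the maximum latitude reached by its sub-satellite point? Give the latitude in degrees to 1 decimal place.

53.2°

Retrograde orbit: the ground track reaches ±(180° − i) = ±(180 − 126.8) = ±53.2°.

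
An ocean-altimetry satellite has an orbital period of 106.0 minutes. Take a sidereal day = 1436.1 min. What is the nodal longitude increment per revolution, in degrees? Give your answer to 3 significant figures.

T = 106.0 min = 6360.0 s.
During one orbit Earth rotates (6360.0 / 86166) × 360° = 26.57°.

26.6°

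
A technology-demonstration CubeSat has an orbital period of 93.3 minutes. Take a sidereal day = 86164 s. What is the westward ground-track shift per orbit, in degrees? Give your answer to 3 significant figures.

23.4°

T = 93.3 min = 5598.0 s.
During one orbit Earth rotates (5598.0 / 86164) × 360° = 23.39°.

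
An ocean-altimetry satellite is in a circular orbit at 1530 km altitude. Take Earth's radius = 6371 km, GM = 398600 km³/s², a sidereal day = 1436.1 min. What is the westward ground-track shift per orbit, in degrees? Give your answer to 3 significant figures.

Semi-major axis a = 6371 + 1530 = 7901 km. Period T = 2π√(a³/μ) = 2π√(7901³/398600) = 6989.3 s = 116.49 min.
During one orbit Earth rotates (6989.3 / 86166) × 360° = 29.20°.

29.2°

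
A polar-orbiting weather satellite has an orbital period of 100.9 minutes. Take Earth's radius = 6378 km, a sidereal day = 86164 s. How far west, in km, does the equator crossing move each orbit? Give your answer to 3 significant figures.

2820 km

T = 100.9 min = 6054.0 s.
During one orbit Earth rotates (6054.0 / 86164) × 360° = 25.29°.
At the equator that is 25.29° × (2π·6378/360) km/° = 25.29 × 111.3 = 2816 km.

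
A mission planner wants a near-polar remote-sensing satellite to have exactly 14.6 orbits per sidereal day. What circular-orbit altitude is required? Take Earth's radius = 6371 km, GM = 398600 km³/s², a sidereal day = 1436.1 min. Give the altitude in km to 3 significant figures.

688 km

Required period T = 86166 / 14.6 = 5901.8 s.
From T = 2π√(a³/μ): a = (μ T²/4π²)^(1/3) = (398600 × 5901.8² / 4π²)^(1/3) = 7059 km.
Altitude h = a − R = 7059 − 6371 = 688 km.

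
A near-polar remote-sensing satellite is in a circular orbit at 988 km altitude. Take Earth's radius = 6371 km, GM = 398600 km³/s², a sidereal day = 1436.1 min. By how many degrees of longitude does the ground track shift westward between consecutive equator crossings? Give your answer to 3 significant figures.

Semi-major axis a = 6371 + 988 = 7359 km. Period T = 2π√(a³/μ) = 2π√(7359³/398600) = 6282.6 s = 104.71 min.
During one orbit Earth rotates (6282.6 / 86166) × 360° = 26.25°.

26.2°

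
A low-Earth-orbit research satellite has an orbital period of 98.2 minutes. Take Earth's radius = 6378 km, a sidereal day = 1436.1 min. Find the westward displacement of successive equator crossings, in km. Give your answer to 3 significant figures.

T = 98.2 min = 5892.0 s.
During one orbit Earth rotates (5892.0 / 86166) × 360° = 24.62°.
At the equator that is 24.62° × (2π·6378/360) km/° = 24.62 × 111.3 = 2740 km.

2740 km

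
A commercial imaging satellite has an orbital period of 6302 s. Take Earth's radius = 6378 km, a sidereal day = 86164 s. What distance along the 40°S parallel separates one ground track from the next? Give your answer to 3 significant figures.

2250 km

Node shift per orbit = (6302.0/86164) × 360° = 26.33°.
Equatorial spacing = 26.33 × 111.3 km/° = 2931 km.
At 40° latitude, spacing = 2931 × cos(40°) = 2245 km.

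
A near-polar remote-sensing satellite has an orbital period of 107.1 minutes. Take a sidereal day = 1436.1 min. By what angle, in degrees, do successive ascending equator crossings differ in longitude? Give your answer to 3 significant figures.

26.8°

T = 107.1 min = 6426.0 s.
During one orbit Earth rotates (6426.0 / 86166) × 360° = 26.85°.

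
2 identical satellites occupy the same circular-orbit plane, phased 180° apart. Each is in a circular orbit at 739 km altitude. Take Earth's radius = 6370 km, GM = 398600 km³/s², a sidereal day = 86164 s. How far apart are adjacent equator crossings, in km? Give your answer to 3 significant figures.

Semi-major axis a = 6370 + 739 = 7109 km. Period T = 2π√(a³/μ) = 2π√(7109³/398600) = 5965.2 s = 99.42 min.
Single-satellite node shift = (5965.2/86164) × 360° = 24.92°.
With 2 satellites evenly phased, successive equator crossings are 24.92/2 = 12.462° apart.
That is 12.462 × 111.2 = 1385 km at the equator.

1390 km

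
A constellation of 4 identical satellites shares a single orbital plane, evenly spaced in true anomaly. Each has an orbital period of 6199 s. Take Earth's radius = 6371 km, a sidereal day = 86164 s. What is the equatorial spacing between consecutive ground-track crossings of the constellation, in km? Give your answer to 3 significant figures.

720 km

Single-satellite node shift = (6199.0/86164) × 360° = 25.90°.
With 4 satellites evenly phased, successive equator crossings are 25.90/4 = 6.475° apart.
That is 6.475 × 111.2 = 720 km at the equator.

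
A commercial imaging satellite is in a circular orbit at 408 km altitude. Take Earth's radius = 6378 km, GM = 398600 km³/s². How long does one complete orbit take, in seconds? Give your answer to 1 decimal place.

5563.3 seconds

Semi-major axis a = 6378 + 408 = 6786 km. Period T = 2π√(a³/μ) = 2π√(6786³/398600) = 5563.3 s = 92.72 min.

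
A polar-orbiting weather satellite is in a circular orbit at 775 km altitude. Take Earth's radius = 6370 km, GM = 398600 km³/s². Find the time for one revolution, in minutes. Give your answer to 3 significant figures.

Semi-major axis a = 6370 + 775 = 7145 km. Period T = 2π√(a³/μ) = 2π√(7145³/398600) = 6010.6 s = 100.18 min.

100 min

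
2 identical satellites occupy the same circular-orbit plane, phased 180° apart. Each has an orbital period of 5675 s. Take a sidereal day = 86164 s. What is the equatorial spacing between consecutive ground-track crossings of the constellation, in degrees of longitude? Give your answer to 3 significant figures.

11.9°

Single-satellite node shift = (5675.0/86164) × 360° = 23.71°.
With 2 satellites evenly phased, successive equator crossings are 23.71/2 = 11.855° apart.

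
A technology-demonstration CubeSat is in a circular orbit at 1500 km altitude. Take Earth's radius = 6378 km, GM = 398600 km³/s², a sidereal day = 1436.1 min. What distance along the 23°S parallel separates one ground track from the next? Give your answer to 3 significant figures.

Semi-major axis a = 6378 + 1500 = 7878 km. Period T = 2π√(a³/μ) = 2π√(7878³/398600) = 6958.8 s = 115.98 min.
Node shift per orbit = (6958.8/86166) × 360° = 29.07°.
Equatorial spacing = 29.07 × 111.3 km/° = 3236 km.
At 23° latitude, spacing = 3236 × cos(23°) = 2979 km.

2980 km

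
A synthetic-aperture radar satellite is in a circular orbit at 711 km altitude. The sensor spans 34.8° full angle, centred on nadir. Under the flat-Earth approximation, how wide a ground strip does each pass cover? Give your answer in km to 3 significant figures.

Half-angle = 34.8°/2 = 17.4°.
Swath width ≈ 2h·tan(θ/2) = 2 × 711 × tan(17.4°) = 445.6 km.

446 km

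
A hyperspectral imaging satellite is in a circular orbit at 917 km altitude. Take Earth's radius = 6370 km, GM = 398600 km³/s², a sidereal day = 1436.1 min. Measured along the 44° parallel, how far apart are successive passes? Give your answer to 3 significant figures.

Semi-major axis a = 6370 + 917 = 7287 km. Period T = 2π√(a³/μ) = 2π√(7287³/398600) = 6190.6 s = 103.18 min.
Node shift per orbit = (6190.6/86166) × 360° = 25.86°.
Equatorial spacing = 25.86 × 111.2 km/° = 2876 km.
At 44° latitude, spacing = 2876 × cos(44°) = 2068 km.

2070 km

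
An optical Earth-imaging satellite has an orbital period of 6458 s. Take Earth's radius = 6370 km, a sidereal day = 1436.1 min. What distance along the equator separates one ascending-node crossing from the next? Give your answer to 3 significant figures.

During one orbit Earth rotates (6458.0 / 86166) × 360° = 26.98°.
At the equator that is 26.98° × (2π·6370/360) km/° = 26.98 × 111.2 = 3000 km.

3000 km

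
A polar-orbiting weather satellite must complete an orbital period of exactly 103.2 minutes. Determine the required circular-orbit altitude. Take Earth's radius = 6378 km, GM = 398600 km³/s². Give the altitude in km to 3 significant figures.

910 km

T = 103.2 min = 6192.0 s.
From T = 2π√(a³/μ): a = (μ T²/4π²)^(1/3) = (398600 × 6192.0² / 4π²)^(1/3) = 7288 km.
Altitude h = a − R = 7288 − 6378 = 910 km.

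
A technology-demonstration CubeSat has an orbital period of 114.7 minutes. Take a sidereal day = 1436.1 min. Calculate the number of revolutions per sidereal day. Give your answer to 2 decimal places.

T = 114.7 min = 6882.0 s.
Orbits per sidereal day = 86166 / 6882.0 = 12.520.

12.52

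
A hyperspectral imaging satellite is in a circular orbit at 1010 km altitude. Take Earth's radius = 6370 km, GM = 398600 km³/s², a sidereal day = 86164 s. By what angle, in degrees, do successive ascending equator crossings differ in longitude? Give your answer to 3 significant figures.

26.4°

Semi-major axis a = 6370 + 1010 = 7380 km. Period T = 2π√(a³/μ) = 2π√(7380³/398600) = 6309.5 s = 105.16 min.
During one orbit Earth rotates (6309.5 / 86164) × 360° = 26.36°.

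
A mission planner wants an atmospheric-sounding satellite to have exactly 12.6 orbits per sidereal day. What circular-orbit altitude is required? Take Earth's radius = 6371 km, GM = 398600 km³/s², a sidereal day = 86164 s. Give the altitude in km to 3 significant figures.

Required period T = 86164 / 12.6 = 6838.4 s.
From T = 2π√(a³/μ): a = (μ T²/4π²)^(1/3) = (398600 × 6838.4² / 4π²)^(1/3) = 7787 km.
Altitude h = a − R = 7787 − 6371 = 1416 km.

1420 km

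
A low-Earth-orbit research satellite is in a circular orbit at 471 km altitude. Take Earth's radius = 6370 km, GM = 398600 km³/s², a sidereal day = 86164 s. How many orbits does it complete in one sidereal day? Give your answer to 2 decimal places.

15.30

Semi-major axis a = 6370 + 471 = 6841 km. Period T = 2π√(a³/μ) = 2π√(6841³/398600) = 5631.1 s = 93.85 min.
Orbits per sidereal day = 86164 / 5631.1 = 15.302.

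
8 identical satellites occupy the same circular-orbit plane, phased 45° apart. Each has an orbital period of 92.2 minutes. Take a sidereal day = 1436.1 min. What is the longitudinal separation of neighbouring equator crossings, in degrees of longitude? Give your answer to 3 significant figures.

2.89°

T = 92.2 min = 5532.0 s.
Single-satellite node shift = (5532.0/86166) × 360° = 23.11°.
With 8 satellites evenly phased, successive equator crossings are 23.11/8 = 2.889° apart.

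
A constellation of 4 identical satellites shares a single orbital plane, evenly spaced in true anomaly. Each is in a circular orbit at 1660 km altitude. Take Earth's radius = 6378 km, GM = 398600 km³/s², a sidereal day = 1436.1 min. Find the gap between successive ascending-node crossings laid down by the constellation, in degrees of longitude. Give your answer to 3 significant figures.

Semi-major axis a = 6378 + 1660 = 8038 km. Period T = 2π√(a³/μ) = 2π√(8038³/398600) = 7171.9 s = 119.53 min.
Single-satellite node shift = (7171.9/86166) × 360° = 29.96°.
With 4 satellites evenly phased, successive equator crossings are 29.96/4 = 7.491° apart.

7.49°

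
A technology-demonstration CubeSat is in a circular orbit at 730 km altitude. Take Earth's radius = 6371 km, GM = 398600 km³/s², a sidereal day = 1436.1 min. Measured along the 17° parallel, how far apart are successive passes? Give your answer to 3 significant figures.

2650 km

Semi-major axis a = 6371 + 730 = 7101 km. Period T = 2π√(a³/μ) = 2π√(7101³/398600) = 5955.1 s = 99.25 min.
Node shift per orbit = (5955.1/86166) × 360° = 24.88°.
Equatorial spacing = 24.88 × 111.2 km/° = 2767 km.
At 17° latitude, spacing = 2767 × cos(17°) = 2646 km.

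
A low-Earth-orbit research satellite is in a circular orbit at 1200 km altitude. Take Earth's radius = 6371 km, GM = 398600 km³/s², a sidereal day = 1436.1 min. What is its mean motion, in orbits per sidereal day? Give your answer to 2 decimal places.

13.14

Semi-major axis a = 6371 + 1200 = 7571 km. Period T = 2π√(a³/μ) = 2π√(7571³/398600) = 6556.0 s = 109.27 min.
Orbits per sidereal day = 86166 / 6556.0 = 13.143.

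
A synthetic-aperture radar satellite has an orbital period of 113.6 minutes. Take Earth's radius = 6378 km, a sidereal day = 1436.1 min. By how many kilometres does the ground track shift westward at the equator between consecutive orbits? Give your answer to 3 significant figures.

3170 km

T = 113.6 min = 6816.0 s.
During one orbit Earth rotates (6816.0 / 86166) × 360° = 28.48°.
At the equator that is 28.48° × (2π·6378/360) km/° = 28.48 × 111.3 = 3170 km.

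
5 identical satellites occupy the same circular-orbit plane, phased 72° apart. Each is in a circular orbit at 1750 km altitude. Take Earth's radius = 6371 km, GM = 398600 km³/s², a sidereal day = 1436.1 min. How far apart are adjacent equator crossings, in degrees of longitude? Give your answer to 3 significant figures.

6.09°

Semi-major axis a = 6371 + 1750 = 8121 km. Period T = 2π√(a³/μ) = 2π√(8121³/398600) = 7283.3 s = 121.39 min.
Single-satellite node shift = (7283.3/86166) × 360° = 30.43°.
With 5 satellites evenly phased, successive equator crossings are 30.43/5 = 6.086° apart.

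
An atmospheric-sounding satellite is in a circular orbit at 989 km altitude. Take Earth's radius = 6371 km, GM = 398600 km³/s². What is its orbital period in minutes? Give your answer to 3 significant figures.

Semi-major axis a = 6371 + 989 = 7360 km. Period T = 2π√(a³/μ) = 2π√(7360³/398600) = 6283.9 s = 104.73 min.

105 min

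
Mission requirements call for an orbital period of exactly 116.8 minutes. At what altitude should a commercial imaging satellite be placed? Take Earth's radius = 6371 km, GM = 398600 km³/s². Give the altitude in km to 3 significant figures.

T = 116.8 min = 7008.0 s.
From T = 2π√(a³/μ): a = (μ T²/4π²)^(1/3) = (398600 × 7008.0² / 4π²)^(1/3) = 7915 km.
Altitude h = a − R = 7915 − 6371 = 1544 km.

1540 km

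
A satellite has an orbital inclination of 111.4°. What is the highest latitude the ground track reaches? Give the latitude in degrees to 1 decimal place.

Retrograde orbit: the ground track reaches ±(180° − i) = ±(180 − 111.4) = ±68.6°.

68.6°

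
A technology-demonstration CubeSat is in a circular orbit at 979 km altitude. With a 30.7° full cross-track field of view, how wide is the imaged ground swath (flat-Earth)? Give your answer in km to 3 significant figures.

537 km

Half-angle = 30.7°/2 = 15.35°.
Swath width ≈ 2h·tan(θ/2) = 2 × 979 × tan(15.35°) = 537.5 km.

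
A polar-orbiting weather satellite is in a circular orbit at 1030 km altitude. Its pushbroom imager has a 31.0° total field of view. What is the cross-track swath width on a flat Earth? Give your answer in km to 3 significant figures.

Half-angle = 31.0°/2 = 15.5°.
Swath width ≈ 2h·tan(θ/2) = 2 × 1030 × tan(15.5°) = 571.3 km.

571 km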